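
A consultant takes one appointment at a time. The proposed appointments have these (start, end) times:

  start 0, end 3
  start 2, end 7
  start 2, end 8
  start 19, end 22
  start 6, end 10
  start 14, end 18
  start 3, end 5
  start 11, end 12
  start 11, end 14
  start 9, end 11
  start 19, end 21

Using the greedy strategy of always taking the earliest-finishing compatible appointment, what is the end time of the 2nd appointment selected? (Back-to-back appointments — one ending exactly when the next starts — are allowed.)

5

Sorted by end: (0,3)  (3,5)  (2,7)  (2,8)  (6,10)  (9,11)  (11,12)  (11,14)  (14,18)  (19,21)  (19,22)
take (0,3); take (3,5); skip (2,8); take (6,10); skip (9,11); take (11,12); take (14,18); take (19,21); skip (19,22).
Selected: (0,3) (3,5) (6,10) (11,12) (14,18) (19,21)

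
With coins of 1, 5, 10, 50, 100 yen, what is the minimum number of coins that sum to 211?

4

Use the largest denomination that fits, subtract, and repeat.
211 = 2×100 + 1×10 + 1×1
Total coins = 2 + 1 + 1 = 4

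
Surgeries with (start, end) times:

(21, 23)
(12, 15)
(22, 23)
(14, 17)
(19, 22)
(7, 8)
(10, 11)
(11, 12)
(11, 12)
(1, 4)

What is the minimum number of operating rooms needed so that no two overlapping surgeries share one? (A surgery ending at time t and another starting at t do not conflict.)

2

Count concurrent intervals with a sweep; the peak is the room count.
starts: [1, 7, 10, 11, 11, 12, 14, 19, 21, 22]
ends:   [4, 8, 11, 12, 12, 15, 17, 22, 23, 23]
s1→1 e4→0 s7→1 e8→0 s10→1 e11→0 s11→1 s11→2  — peak 2.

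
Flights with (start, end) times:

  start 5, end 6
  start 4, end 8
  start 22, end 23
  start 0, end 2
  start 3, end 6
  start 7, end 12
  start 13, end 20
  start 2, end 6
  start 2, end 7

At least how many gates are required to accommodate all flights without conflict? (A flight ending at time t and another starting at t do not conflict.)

Events (time:±→running): 0:+→1 2:-→0 2:+→1 2:+→2 3:+→3 4:+→4 5:+→5 … peak 5.

5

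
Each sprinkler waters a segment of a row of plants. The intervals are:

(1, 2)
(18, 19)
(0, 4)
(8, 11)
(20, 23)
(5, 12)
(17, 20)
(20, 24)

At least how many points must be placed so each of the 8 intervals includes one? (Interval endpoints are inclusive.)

4

Sorted: [1,2] [0,4] [8,11] [5,12] [18,19] [17,20] [20,23] [20,24]
{[1,2],[0,4]} hit by 2; {[8,11],[5,12]} hit by 11; {[18,19],[17,20]} hit by 19; {[20,23],[20,24]} hit by 23.
Points: 2, 11, 19, 23 (4 total).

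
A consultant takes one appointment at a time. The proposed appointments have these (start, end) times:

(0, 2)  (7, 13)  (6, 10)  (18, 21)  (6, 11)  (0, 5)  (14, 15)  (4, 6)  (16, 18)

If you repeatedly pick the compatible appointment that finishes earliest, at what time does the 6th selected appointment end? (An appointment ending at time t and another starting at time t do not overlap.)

21

By end time: (0,2), (0,5), (4,6), (6,10), (6,11), (7,13), (14,15), (16,18), (18,21).
Pick (0,2); next start ≥ 2 → (4,6); next start ≥ 6 → (6,10); next start ≥ 10 → (14,15); next start ≥ 15 → (16,18); next start ≥ 18 → (18,21).
Selected: (0,2) (4,6) (6,10) (14,15) (16,18) (18,21)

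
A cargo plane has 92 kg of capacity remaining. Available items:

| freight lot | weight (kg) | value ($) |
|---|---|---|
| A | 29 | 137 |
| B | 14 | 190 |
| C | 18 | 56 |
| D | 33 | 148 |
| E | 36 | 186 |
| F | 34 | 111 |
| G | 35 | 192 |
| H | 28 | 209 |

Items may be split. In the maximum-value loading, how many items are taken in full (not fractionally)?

3

Greedy by value/weight ratio, highest first.
Order: B (190/14=13.57) > H (209/28=7.46) > G (192/35=5.49) > E (186/36=5.17) > A (137/29=4.72) > D (148/33=4.48) > F (111/34=3.26) > C (56/18=3.11)
Fill: take B (14 @ 190) → take H (28 @ 209) → take G (35 @ 192) → take 15/36 of E → 77.50; 92/92 used.
3 item(s) taken whole; one partial (take 15/36 of E).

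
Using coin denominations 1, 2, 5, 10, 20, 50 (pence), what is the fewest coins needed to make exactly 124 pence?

5

Greedy: take as many of the largest coin as possible, then repeat with the remainder.
124 − 2×50→24 − 1×20→4 − 2×2→0
Total coins = 2 + 1 + 2 = 5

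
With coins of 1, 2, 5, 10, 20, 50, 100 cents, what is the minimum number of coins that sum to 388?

388 − 3×100→88 − 1×50→38 − 1×20→18 − 1×10→8 − 1×5→3 − 1×2→1 − 1×1→0
Total coins = 3 + 1 + 1 + 1 + 1 + 1 + 1 = 9

9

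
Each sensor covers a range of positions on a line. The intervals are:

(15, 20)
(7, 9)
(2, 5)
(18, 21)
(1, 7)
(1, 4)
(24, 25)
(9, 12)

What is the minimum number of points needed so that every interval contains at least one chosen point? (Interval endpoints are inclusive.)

Process intervals by earliest right end; each time one isn't hit yet, stab at its right endpoint.
By right end: [1,4]  [2,5]  [1,7]  [7,9]  [9,12]  [15,20]  [18,21]  [24,25]
[1,4] uncovered → point at 4; [7,9] uncovered → point at 9; [15,20] uncovered → point at 20; [24,25] uncovered → point at 25.
Points: 4, 9, 20, 25 (4 total).

4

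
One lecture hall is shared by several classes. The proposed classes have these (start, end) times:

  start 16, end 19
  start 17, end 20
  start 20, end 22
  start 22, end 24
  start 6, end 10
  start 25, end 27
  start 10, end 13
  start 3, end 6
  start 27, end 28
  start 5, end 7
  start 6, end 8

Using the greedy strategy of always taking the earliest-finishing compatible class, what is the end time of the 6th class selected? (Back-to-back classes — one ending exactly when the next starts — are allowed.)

24

By end time: (3,6), (5,7), (6,8), (6,10), (10,13), (16,19), (17,20), (20,22), (22,24), (25,27), (27,28).
Pick (3,6); next start ≥ 6 → (6,8); next start ≥ 8 → (10,13); next start ≥ 13 → (16,19); next start ≥ 19 → (20,22); next start ≥ 22 → (22,24); next start ≥ 24 → (25,27); next start ≥ 27 → (27,28).
Selected: (3,6) (6,8) (10,13) (16,19) (20,22) (22,24) (25,27) (27,28)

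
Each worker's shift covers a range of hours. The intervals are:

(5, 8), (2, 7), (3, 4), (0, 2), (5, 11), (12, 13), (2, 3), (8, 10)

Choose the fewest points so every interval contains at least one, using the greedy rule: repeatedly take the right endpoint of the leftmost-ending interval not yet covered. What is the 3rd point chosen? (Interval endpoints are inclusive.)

8

Process intervals by earliest right end; each time one isn't hit yet, stab at its right endpoint.
Sorted: [0,2] [2,3] [3,4] [2,7] [5,8] [8,10] [5,11] [12,13]
{[0,2],[2,3]} hit by 2; {[3,4],[2,7]} hit by 4; {[5,8],[8,10],[5,11]} hit by 8; {[12,13]} hit by 13.
Points: 2, 4, 8, 13 (4 total).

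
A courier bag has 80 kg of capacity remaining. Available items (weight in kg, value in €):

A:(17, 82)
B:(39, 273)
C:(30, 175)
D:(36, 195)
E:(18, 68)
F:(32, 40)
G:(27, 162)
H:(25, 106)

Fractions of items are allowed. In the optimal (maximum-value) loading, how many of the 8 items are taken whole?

Sort by value per unit weight and fill in that order.
Order: B (273/39=7.00) > G (162/27=6.00) > C (175/30=5.83) > D (195/36=5.42) > A (82/17=4.82) > H (106/25=4.24) > E (68/18=3.78) > F (40/32=1.25)
Fill: take B (39 @ 273) → take G (27 @ 162) → take 14/30 of C → 81.67; 80/80 used.
2 item(s) taken whole; one partial (take 14/30 of C).

2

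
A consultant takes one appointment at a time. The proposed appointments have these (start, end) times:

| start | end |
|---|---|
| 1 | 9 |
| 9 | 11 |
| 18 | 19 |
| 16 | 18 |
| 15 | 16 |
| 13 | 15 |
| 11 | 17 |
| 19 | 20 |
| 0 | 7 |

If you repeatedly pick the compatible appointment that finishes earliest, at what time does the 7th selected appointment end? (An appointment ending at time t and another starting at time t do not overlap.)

Sorted by end: (0,7)  (1,9)  (9,11)  (13,15)  (15,16)  (11,17)  (16,18)  (18,19)  (19,20)
take (0,7); skip (1,9); take (9,11); take (13,15); take (15,16); skip (11,17); take (16,18); take (18,19); take (19,20).
Selected: (0,7) (9,11) (13,15) (15,16) (16,18) (18,19) (19,20)

20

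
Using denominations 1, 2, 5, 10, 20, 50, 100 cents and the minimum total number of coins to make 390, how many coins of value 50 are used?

Greedy: take as many of the largest coin as possible, then repeat with the remainder.
390 − 3×100→90 − 1×50→40 − 2×20→0
Count of 50: 1

1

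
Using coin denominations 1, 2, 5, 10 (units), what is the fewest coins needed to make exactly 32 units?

4

32 − 3×10→2 − 1×2→0
Total coins = 3 + 1 = 4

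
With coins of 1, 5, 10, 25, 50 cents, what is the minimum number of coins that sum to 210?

5

Use the largest denomination that fits, subtract, and repeat.
210 − 4×50→10 − 1×10→0
Total coins = 4 + 1 = 5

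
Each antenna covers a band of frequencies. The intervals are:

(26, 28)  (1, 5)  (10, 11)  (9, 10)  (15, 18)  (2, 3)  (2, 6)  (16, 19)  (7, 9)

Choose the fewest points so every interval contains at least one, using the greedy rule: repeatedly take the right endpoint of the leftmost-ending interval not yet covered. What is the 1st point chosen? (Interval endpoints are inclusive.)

Sorted: [2,3] [1,5] [2,6] [7,9] [9,10] [10,11] [15,18] [16,19] [26,28]
{[2,3],[1,5],[2,6]} hit by 3; {[7,9],[9,10]} hit by 9; {[10,11]} hit by 11; {[15,18],[16,19]} hit by 18; {[26,28]} hit by 28.
Points: 3, 9, 11, 18, 28 (5 total).

3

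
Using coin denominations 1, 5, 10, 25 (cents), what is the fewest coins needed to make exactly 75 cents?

Greedy: take as many of the largest coin as possible, then repeat with the remainder.
75 − 3×25→0
Total coins = 3 = 3

3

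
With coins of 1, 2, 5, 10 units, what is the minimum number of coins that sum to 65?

65 − 6×10→5 − 1×5→0
Total coins = 6 + 1 = 7

7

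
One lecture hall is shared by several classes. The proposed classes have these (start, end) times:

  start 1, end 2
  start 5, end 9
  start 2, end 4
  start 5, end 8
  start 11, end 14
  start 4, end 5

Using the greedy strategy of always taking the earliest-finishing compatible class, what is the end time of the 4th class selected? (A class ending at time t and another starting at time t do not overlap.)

8

By end time: (1,2), (2,4), (4,5), (5,8), (5,9), (11,14).
Pick (1,2); next start ≥ 2 → (2,4); next start ≥ 4 → (4,5); next start ≥ 5 → (5,8); next start ≥ 8 → (11,14).
Selected: (1,2) (2,4) (4,5) (5,8) (11,14)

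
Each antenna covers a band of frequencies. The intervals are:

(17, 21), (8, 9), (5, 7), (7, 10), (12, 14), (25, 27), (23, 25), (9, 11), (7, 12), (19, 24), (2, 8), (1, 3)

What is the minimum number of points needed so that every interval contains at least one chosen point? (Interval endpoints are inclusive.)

Sorted: [1,3] [5,7] [2,8] [8,9] [7,10] [9,11] [7,12] [12,14] [17,21] [19,24] [23,25] [25,27]
{[1,3]} hit by 3; {[5,7],[2,8]} hit by 7; {[8,9],[7,10],[9,11],[7,12]} hit by 9; {[12,14]} hit by 14; {[17,21],[19,24]} hit by 21; {[23,25],[25,27]} hit by 25.
Points: 3, 7, 9, 14, 21, 25 (6 total).

6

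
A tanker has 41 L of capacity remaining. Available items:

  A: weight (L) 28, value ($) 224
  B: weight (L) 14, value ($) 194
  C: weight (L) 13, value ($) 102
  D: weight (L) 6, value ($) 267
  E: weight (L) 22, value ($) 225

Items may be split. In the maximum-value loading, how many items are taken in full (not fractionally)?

Ratios (sorted): D 44.50, B 13.86, E 10.23, A 8.00, C 7.85
take D (6 @ 267); take B (14 @ 194); take 21/22 of E → 214.77. Capacity used 41/41.
2 item(s) taken whole; one partial (take 21/22 of E).

2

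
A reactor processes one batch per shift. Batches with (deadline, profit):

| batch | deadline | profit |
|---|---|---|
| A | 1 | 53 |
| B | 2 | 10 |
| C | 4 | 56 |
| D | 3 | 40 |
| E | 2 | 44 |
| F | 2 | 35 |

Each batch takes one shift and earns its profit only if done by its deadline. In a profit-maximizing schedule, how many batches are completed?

4

By profit: C(d4,56), A(d1,53), E(d2,44), D(d3,40), F(d2,35), B(d2,10)
C→slot 4; A→slot 1; E→slot 2; D→slot 3; F skipped; B skipped.
4 of 6 scheduled.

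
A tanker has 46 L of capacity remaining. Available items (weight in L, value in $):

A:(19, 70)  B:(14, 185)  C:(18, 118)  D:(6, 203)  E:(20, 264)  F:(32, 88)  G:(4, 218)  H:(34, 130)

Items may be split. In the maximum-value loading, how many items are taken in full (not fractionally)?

4

Order: G (218/4=54.50) > D (203/6=33.83) > B (185/14=13.21) > E (264/20=13.20) > C (118/18=6.56) > H (130/34=3.82) > A (70/19=3.68) > F (88/32=2.75)
Fill: take G (4 @ 218) → take D (6 @ 203) → take B (14 @ 185) → take E (20 @ 264) → take 2/18 of C → 13.11; 46/46 used.
4 item(s) taken whole; one partial (take 2/18 of C).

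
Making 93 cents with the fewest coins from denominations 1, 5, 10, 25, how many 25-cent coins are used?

3

93 = 3×25 + 1×10 + 1×5 + 3×1
Count of 25: 3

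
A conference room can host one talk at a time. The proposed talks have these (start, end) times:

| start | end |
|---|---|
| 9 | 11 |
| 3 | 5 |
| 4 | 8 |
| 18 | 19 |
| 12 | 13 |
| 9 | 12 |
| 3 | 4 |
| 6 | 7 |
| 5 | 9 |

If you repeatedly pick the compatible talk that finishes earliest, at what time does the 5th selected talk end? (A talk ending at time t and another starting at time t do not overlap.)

19

Sorted by end: (3,4)  (3,5)  (6,7)  (4,8)  (5,9)  (9,11)  (9,12)  (12,13)  (18,19)
take (3,4); take (6,7); take (9,11); take (12,13); take (18,19).
Selected: (3,4) (6,7) (9,11) (12,13) (18,19)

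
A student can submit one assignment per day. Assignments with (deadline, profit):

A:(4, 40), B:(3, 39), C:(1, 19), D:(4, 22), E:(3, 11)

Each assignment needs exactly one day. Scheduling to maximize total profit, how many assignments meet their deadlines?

Take jobs in profit order; each goes to the latest open slot no later than its deadline.
Profit order: A=40 B=39 D=22 C=19 E=11
Assign: A→slot 4, B→slot 3, D→slot 2, C→slot 1, E skipped.
Slots: [1:C] [2:D] [3:B] [4:A]
4 of 5 scheduled.

4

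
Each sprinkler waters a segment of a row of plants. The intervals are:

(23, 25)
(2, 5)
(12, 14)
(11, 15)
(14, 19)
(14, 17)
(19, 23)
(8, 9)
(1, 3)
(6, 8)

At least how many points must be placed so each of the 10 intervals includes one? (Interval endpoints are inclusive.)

Sort by right endpoint; whenever an interval is uncovered, place a point at its right end.
Sorted: [1,3] [2,5] [6,8] [8,9] [12,14] [11,15] [14,17] [14,19] [19,23] [23,25]
{[1,3],[2,5]} hit by 3; {[6,8],[8,9]} hit by 8; {[12,14],[11,15],[14,17],[14,19]} hit by 14; {[19,23],[23,25]} hit by 23.
Points: 3, 8, 14, 23 (4 total).

4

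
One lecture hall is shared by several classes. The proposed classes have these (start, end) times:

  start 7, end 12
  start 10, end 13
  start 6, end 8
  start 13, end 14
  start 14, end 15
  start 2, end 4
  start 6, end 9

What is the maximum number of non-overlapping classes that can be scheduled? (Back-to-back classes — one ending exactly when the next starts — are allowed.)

5

Order by finish time; keep every interval that doesn't clash with the previous kept one.
Sorted by end: (2,4)  (6,8)  (6,9)  (7,12)  (10,13)  (13,14)  (14,15)
take (2,4); take (6,8); skip (7,12); take (10,13); take (13,14); take (14,15).
Selected 5 classes.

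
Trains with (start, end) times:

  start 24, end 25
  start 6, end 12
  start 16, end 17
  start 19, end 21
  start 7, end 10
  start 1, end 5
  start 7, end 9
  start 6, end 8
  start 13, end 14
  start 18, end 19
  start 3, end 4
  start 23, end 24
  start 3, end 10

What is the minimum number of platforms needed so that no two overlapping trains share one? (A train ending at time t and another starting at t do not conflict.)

The answer is the maximum number of intervals overlapping at any instant.
starts: [1, 3, 3, 6, 6, 7, 7, 13, 16, 18, 19, 23, 24]
ends:   [4, 5, 8, 9, 10, 10, 12, 14, 17, 19, 21, 24, 25]
s1→1 s3→2 s3→3 e4→2 e5→1 s6→2 s6→3 s7→4 s7→5  — peak 5.

5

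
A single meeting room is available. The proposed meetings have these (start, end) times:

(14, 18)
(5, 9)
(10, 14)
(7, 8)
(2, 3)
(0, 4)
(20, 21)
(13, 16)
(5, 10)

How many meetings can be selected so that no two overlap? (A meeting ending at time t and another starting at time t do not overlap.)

By end time: (2,3), (0,4), (7,8), (5,9), (5,10), (10,14), (13,16), (14,18), (20,21).
Pick (2,3); next start ≥ 3 → (7,8); next start ≥ 8 → (10,14); next start ≥ 14 → (14,18); next start ≥ 18 → (20,21).
Selected 5 meetings.

5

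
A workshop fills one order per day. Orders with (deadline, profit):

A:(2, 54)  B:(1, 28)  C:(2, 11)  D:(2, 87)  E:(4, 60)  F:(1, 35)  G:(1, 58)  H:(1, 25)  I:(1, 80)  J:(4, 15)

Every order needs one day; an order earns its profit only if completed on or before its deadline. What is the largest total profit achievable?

Sort by profit descending; place each in the latest free slot ≤ its deadline.
By profit: D(d2,87), I(d1,80), E(d4,60), G(d1,58), A(d2,54), F(d1,35), B(d1,28), H(d1,25), J(d4,15), C(d2,11)
D→slot 2; I→slot 1; E→slot 4; G skipped; A skipped; F skipped; B skipped; H skipped; J→slot 3; C skipped.
Profit = 80 + 87 + 15 + 60 = 242

242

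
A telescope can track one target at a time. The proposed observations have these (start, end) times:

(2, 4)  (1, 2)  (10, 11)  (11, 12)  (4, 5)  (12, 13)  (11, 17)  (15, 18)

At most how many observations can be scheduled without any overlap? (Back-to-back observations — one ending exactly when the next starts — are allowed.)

Order by finish time; keep every interval that doesn't clash with the previous kept one.
By end time: (1,2), (2,4), (4,5), (10,11), (11,12), (12,13), (11,17), (15,18).
Pick (1,2); next start ≥ 2 → (2,4); next start ≥ 4 → (4,5); next start ≥ 5 → (10,11); next start ≥ 11 → (11,12); next start ≥ 12 → (12,13); next start ≥ 13 → (15,18).
Selected 7 observations.

7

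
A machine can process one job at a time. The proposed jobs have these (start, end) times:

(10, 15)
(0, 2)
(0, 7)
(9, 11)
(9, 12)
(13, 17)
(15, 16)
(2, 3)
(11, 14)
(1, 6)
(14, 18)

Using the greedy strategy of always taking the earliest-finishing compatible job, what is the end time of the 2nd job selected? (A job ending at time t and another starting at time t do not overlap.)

3

By end time: (0,2), (2,3), (1,6), (0,7), (9,11), (9,12), (11,14), (10,15), (15,16), (13,17), (14,18).
Pick (0,2); next start ≥ 2 → (2,3); next start ≥ 3 → (9,11); next start ≥ 11 → (11,14); next start ≥ 14 → (15,16).
Selected: (0,2) (2,3) (9,11) (11,14) (15,16)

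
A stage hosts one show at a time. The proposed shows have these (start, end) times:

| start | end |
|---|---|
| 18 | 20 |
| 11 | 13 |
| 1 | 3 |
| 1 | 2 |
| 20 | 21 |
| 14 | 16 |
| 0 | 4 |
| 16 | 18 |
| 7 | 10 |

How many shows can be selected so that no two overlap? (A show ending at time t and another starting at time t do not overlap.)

By end time: (1,2), (1,3), (0,4), (7,10), (11,13), (14,16), (16,18), (18,20), (20,21).
Pick (1,2); next start ≥ 2 → (7,10); next start ≥ 10 → (11,13); next start ≥ 13 → (14,16); next start ≥ 16 → (16,18); next start ≥ 18 → (18,20); next start ≥ 20 → (20,21).
Selected 7 shows.

7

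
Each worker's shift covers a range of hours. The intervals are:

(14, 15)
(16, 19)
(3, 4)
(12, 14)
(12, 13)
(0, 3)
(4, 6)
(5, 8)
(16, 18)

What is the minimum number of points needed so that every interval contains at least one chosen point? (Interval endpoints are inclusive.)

5

Sorted: [0,3] [3,4] [4,6] [5,8] [12,13] [12,14] [14,15] [16,18] [16,19]
{[0,3],[3,4]} hit by 3; {[4,6],[5,8]} hit by 6; {[12,13],[12,14]} hit by 13; {[14,15]} hit by 15; {[16,18],[16,19]} hit by 18.
Points: 3, 6, 13, 15, 18 (5 total).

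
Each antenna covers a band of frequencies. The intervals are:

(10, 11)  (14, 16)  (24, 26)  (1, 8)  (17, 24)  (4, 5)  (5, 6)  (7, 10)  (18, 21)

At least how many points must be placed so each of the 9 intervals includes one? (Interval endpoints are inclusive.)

5

Process intervals by earliest right end; each time one isn't hit yet, stab at its right endpoint.
Sorted: [4,5] [5,6] [1,8] [7,10] [10,11] [14,16] [18,21] [17,24] [24,26]
{[4,5],[5,6],[1,8]} hit by 5; {[7,10],[10,11]} hit by 10; {[14,16]} hit by 16; {[18,21],[17,24]} hit by 21; {[24,26]} hit by 26.
Points: 5, 10, 16, 21, 26 (5 total).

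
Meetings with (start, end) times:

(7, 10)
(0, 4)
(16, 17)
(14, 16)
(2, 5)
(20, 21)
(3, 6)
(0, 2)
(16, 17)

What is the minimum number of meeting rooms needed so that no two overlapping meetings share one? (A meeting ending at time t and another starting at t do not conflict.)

The answer is the maximum number of intervals overlapping at any instant.
Events (time:±→running): 0:+→1 0:+→2 2:-→1 2:+→2 3:+→3 … peak 3.

3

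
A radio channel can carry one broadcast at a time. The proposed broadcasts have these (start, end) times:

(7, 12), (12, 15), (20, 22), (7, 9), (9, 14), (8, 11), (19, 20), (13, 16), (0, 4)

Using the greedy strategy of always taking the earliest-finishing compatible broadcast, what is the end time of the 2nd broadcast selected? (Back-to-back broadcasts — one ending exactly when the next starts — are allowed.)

9

Greedy by earliest finish: after sorting by end time, pick each interval compatible with the last pick.
By end time: (0,4), (7,9), (8,11), (7,12), (9,14), (12,15), (13,16), (19,20), (20,22).
Pick (0,4); next start ≥ 4 → (7,9); next start ≥ 9 → (9,14); next start ≥ 14 → (19,20); next start ≥ 20 → (20,22).
Selected: (0,4) (7,9) (9,14) (19,20) (20,22)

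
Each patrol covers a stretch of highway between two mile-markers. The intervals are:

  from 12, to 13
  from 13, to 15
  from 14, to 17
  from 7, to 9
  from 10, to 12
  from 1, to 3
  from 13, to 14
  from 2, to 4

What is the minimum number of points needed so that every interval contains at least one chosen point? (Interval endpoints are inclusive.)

4

Sorted: [1,3] [2,4] [7,9] [10,12] [12,13] [13,14] [13,15] [14,17]
{[1,3],[2,4]} hit by 3; {[7,9]} hit by 9; {[10,12],[12,13]} hit by 12; {[13,14],[13,15],[14,17]} hit by 14.
Points: 3, 9, 12, 14 (4 total).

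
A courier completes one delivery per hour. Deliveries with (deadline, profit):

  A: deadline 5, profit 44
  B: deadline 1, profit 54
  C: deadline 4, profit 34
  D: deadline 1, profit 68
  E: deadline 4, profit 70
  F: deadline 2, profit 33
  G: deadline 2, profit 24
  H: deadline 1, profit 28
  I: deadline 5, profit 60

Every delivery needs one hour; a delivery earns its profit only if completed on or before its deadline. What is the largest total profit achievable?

Take jobs in profit order; each goes to the latest open slot no later than its deadline.
By profit: E(d4,70), D(d1,68), I(d5,60), B(d1,54), A(d5,44), C(d4,34), F(d2,33), H(d1,28), G(d2,24)
E→slot 4; D→slot 1; I→slot 5; B skipped; A→slot 3; C→slot 2; F skipped; H skipped; G skipped.
Profit = 68 + 34 + 44 + 70 + 60 = 276

276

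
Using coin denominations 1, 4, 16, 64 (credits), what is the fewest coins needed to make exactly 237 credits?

237 = 3×64 + 2×16 + 3×4 + 1×1
Total coins = 3 + 2 + 3 + 1 = 9

9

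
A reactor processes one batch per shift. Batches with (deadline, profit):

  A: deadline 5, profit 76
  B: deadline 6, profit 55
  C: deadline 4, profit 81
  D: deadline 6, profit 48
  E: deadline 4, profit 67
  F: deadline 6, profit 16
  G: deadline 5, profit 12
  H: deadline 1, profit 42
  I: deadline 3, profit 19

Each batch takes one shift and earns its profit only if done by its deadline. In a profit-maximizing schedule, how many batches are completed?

Take jobs in profit order; each goes to the latest open slot no later than its deadline.
By profit: C(d4,81), A(d5,76), E(d4,67), B(d6,55), D(d6,48), H(d1,42), I(d3,19), F(d6,16), G(d5,12)
C→slot 4; A→slot 5; E→slot 3; B→slot 6; D→slot 2; H→slot 1; I skipped; F skipped; G skipped.
6 of 9 scheduled.

6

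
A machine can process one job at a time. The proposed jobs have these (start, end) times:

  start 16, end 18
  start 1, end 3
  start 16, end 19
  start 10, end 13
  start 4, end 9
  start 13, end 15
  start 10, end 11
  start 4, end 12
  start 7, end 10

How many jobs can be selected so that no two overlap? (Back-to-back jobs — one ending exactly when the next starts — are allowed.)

Order by finish time; keep every interval that doesn't clash with the previous kept one.
Sorted by end: (1,3)  (4,9)  (7,10)  (10,11)  (4,12)  (10,13)  (13,15)  (16,18)  (16,19)
take (1,3); take (4,9); take (10,11); skip (10,13); take (13,15); take (16,18).
Selected 5 jobs.

5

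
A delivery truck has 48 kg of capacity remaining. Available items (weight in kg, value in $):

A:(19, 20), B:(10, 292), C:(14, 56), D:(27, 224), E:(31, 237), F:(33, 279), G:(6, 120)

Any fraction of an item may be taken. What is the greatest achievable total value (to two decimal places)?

Order: B (292/10=29.20) > G (120/6=20.00) > F (279/33=8.45) > D (224/27=8.30) > E (237/31=7.65) > C (56/14=4.00) > A (20/19=1.05)
Fill: take B (10 @ 292) → take G (6 @ 120) → take 32/33 of F → 270.55; 48/48 used.
Total value = 682.55

682.55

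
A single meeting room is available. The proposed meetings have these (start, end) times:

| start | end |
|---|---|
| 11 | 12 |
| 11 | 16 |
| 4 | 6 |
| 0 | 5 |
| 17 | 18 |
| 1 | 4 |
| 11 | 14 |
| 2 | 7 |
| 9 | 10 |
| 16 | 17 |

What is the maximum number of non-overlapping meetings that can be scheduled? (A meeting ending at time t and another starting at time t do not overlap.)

6

By end time: (1,4), (0,5), (4,6), (2,7), (9,10), (11,12), (11,14), (11,16), (16,17), (17,18).
Pick (1,4); next start ≥ 4 → (4,6); next start ≥ 6 → (9,10); next start ≥ 10 → (11,12); next start ≥ 12 → (16,17); next start ≥ 17 → (17,18).
Selected 6 meetings.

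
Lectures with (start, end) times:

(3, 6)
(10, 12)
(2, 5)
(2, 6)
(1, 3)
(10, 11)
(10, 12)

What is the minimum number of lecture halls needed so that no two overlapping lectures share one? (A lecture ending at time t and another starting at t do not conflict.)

3

Events (time:±→running): 1:+→1 2:+→2 2:+→3 … peak 3.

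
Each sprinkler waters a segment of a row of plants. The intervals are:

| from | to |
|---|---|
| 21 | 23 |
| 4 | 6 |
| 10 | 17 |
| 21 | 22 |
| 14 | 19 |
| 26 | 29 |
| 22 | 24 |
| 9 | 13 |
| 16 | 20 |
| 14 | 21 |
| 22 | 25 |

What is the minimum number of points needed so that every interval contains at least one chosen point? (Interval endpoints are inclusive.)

By right end: [4,6]  [9,13]  [10,17]  [14,19]  [16,20]  [14,21]  [21,22]  [21,23]  [22,24]  [22,25]  [26,29]
[4,6] uncovered → point at 6; [9,13] uncovered → point at 13; [14,19] uncovered → point at 19; [21,22] uncovered → point at 22; [26,29] uncovered → point at 29.
Points: 6, 13, 19, 22, 29 (5 total).

5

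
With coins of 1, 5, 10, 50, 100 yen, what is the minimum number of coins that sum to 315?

5

315 − 3×100→15 − 1×10→5 − 1×5→0
Total coins = 3 + 1 + 1 = 5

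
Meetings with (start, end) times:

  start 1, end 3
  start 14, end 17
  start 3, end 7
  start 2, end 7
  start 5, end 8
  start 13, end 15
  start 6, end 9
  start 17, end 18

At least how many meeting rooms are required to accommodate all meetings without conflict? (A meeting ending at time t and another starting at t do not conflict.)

4

Events (time:±→running): 1:+→1 2:+→2 3:-→1 3:+→2 5:+→3 6:+→4 … peak 4.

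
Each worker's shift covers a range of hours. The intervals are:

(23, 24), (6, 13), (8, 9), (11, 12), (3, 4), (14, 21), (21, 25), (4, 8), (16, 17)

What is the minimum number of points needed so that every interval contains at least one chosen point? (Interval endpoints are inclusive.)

5

Sorted: [3,4] [4,8] [8,9] [11,12] [6,13] [16,17] [14,21] [23,24] [21,25]
{[3,4],[4,8]} hit by 4; {[8,9]} hit by 9; {[11,12],[6,13]} hit by 12; {[16,17],[14,21]} hit by 17; {[23,24],[21,25]} hit by 24.
Points: 4, 9, 12, 17, 24 (5 total).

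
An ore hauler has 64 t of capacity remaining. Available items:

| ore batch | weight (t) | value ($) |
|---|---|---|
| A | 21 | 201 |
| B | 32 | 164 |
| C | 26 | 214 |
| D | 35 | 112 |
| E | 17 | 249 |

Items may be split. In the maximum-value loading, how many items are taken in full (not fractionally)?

Sort by value per unit weight and fill in that order.
Ratios (sorted): E 14.65, A 9.57, C 8.23, B 5.12, D 3.20
take E (17 @ 249); take A (21 @ 201); take C (26 @ 214). Capacity used 64/64.
3 item(s) taken whole.

3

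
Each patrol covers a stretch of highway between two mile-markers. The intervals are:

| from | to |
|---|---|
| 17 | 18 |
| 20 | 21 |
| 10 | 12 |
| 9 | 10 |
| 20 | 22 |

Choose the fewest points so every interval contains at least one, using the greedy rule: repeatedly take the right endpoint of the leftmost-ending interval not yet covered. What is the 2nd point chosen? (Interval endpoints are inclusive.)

18

Process intervals by earliest right end; each time one isn't hit yet, stab at its right endpoint.
Sorted: [9,10] [10,12] [17,18] [20,21] [20,22]
{[9,10],[10,12]} hit by 10; {[17,18]} hit by 18; {[20,21],[20,22]} hit by 21.
Points: 10, 18, 21 (3 total).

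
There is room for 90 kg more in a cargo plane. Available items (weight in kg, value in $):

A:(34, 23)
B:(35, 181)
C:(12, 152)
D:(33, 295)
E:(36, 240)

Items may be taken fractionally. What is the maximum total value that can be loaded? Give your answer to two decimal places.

Ratios (sorted): C 12.67, D 8.94, E 6.67, B 5.17, A 0.68
take C (12 @ 152); take D (33 @ 295); take E (36 @ 240); take 9/35 of B → 46.54. Capacity used 90/90.
Total value = 733.54

733.54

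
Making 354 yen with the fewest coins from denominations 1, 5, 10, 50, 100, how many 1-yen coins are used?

4

354 = 3×100 + 1×50 + 4×1
Count of 1: 4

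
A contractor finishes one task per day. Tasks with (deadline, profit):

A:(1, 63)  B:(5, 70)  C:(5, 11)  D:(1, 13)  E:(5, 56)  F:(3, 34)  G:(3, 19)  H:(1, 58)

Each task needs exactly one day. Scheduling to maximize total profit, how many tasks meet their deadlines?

Profit order: B=70 A=63 H=58 E=56 F=34 G=19 D=13 C=11
Assign: B→slot 5, A→slot 1, H skipped, E→slot 4, F→slot 3, G→slot 2, D skipped, C skipped.
Slots: [1:A] [2:G] [3:F] [4:E] [5:B]
5 of 8 scheduled.

5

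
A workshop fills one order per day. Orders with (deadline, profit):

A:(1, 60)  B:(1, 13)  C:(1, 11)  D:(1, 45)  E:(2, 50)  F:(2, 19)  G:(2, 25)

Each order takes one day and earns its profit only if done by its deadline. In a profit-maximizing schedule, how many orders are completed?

2

Profit order: A=60 E=50 D=45 G=25 F=19 B=13 C=11
Assign: A→slot 1, E→slot 2, D skipped, G skipped, F skipped, B skipped, C skipped.
Slots: [1:A] [2:E]
2 of 7 scheduled.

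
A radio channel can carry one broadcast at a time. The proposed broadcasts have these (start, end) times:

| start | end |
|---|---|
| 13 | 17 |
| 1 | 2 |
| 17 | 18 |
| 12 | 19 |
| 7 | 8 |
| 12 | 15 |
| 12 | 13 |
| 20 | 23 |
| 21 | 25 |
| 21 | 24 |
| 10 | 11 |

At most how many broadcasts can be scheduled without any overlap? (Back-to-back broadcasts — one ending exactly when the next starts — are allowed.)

Greedy by earliest finish: after sorting by end time, pick each interval compatible with the last pick.
By end time: (1,2), (7,8), (10,11), (12,13), (12,15), (13,17), (17,18), (12,19), (20,23), (21,24), (21,25).
Pick (1,2); next start ≥ 2 → (7,8); next start ≥ 8 → (10,11); next start ≥ 11 → (12,13); next start ≥ 13 → (13,17); next start ≥ 17 → (17,18); next start ≥ 18 → (20,23).
Selected 7 broadcasts.

7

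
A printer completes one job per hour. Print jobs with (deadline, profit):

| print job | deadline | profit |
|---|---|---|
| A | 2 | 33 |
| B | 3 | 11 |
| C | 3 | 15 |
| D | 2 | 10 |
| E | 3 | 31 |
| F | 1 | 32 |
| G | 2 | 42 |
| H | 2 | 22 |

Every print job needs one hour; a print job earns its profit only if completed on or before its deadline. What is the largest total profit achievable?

106

By profit: G(d2,42), A(d2,33), F(d1,32), E(d3,31), H(d2,22), C(d3,15), B(d3,11), D(d2,10)
G→slot 2; A→slot 1; F skipped; E→slot 3; H skipped; C skipped; B skipped; D skipped.
Profit = 33 + 42 + 31 = 106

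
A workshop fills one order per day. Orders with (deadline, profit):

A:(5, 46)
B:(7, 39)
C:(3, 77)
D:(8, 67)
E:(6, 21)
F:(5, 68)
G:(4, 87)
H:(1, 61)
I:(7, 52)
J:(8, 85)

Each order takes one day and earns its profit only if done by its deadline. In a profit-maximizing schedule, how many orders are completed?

Take jobs in profit order; each goes to the latest open slot no later than its deadline.
By profit: G(d4,87), J(d8,85), C(d3,77), F(d5,68), D(d8,67), H(d1,61), I(d7,52), A(d5,46), B(d7,39), E(d6,21)
G→slot 4; J→slot 8; C→slot 3; F→slot 5; D→slot 7; H→slot 1; I→slot 6; A→slot 2; B skipped; E skipped.
8 of 10 scheduled.

8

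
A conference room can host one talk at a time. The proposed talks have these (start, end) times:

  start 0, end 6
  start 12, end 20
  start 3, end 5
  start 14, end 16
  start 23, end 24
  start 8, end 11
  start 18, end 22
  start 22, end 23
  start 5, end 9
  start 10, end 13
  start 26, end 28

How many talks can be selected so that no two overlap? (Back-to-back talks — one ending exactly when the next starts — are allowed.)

Order by finish time; keep every interval that doesn't clash with the previous kept one.
Sorted by end: (3,5)  (0,6)  (5,9)  (8,11)  (10,13)  (14,16)  (12,20)  (18,22)  (22,23)  (23,24)  (26,28)
take (3,5); take (5,9); take (10,13); take (14,16); skip (12,20); take (18,22); take (22,23); take (23,24); take (26,28).
Selected 8 talks.

8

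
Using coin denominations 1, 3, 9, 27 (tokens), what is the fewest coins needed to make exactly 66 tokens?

4

Use the largest denomination that fits, subtract, and repeat.
66 = 2×27 + 1×9 + 1×3
Total coins = 2 + 1 + 1 = 4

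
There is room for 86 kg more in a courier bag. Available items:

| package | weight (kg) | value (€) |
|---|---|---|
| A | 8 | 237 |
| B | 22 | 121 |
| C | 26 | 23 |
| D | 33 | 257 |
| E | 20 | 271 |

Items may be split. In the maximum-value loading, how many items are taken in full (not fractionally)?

4

Greedy by value/weight ratio, highest first.
Ratios (sorted): A 29.62, E 13.55, D 7.79, B 5.50, C 0.88
take A (8 @ 237); take E (20 @ 271); take D (33 @ 257); take B (22 @ 121); take 3/26 of C → 2.65. Capacity used 86/86.
4 item(s) taken whole; one partial (take 3/26 of C).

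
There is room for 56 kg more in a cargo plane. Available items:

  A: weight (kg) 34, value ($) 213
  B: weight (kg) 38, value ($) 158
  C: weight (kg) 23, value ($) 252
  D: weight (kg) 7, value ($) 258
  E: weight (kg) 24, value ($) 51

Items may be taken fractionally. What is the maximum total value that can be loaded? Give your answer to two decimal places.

Order: D (258/7=36.86) > C (252/23=10.96) > A (213/34=6.26) > B (158/38=4.16) > E (51/24=2.12)
Fill: take D (7 @ 258) → take C (23 @ 252) → take 26/34 of A → 162.88; 56/56 used.
Total value = 672.88

672.88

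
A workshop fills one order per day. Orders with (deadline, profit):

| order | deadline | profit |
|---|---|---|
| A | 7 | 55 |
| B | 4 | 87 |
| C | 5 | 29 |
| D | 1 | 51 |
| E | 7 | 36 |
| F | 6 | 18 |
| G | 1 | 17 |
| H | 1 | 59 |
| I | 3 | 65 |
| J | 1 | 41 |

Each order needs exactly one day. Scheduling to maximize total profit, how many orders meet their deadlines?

7

Sort by profit descending; place each in the latest free slot ≤ its deadline.
By profit: B(d4,87), I(d3,65), H(d1,59), A(d7,55), D(d1,51), J(d1,41), E(d7,36), C(d5,29), F(d6,18), G(d1,17)
B→slot 4; I→slot 3; H→slot 1; A→slot 7; D skipped; J skipped; E→slot 6; C→slot 5; F→slot 2; G skipped.
7 of 10 scheduled.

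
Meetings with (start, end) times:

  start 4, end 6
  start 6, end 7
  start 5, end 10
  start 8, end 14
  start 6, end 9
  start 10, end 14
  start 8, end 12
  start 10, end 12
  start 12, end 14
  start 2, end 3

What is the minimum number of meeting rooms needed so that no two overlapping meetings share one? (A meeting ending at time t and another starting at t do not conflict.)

4

Count concurrent intervals with a sweep; the peak is the room count.
starts: [2, 4, 5, 6, 6, 8, 8, 10, 10, 12]
ends:   [3, 6, 7, 9, 10, 12, 12, 14, 14, 14]
s2→1 e3→0 s4→1 s5→2 e6→1 s6→2 s6→3 e7→2 s8→3 s8→4  — peak 4.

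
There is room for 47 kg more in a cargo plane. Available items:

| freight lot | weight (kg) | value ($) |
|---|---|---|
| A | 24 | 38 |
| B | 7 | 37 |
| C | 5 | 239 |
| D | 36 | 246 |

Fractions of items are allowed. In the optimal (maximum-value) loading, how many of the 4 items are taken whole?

2

Sort by value per unit weight and fill in that order.
Ratios (sorted): C 47.80, D 6.83, B 5.29, A 1.58
take C (5 @ 239); take D (36 @ 246); take 6/7 of B → 31.71. Capacity used 47/47.
2 item(s) taken whole; one partial (take 6/7 of B).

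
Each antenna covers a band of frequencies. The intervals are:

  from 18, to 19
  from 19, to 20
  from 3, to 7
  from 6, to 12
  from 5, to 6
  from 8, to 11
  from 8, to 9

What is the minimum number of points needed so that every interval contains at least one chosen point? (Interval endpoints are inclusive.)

Process intervals by earliest right end; each time one isn't hit yet, stab at its right endpoint.
By right end: [5,6]  [3,7]  [8,9]  [8,11]  [6,12]  [18,19]  [19,20]
[5,6] uncovered → point at 6; [8,9] uncovered → point at 9; [18,19] uncovered → point at 19.
Points: 6, 9, 19 (3 total).

3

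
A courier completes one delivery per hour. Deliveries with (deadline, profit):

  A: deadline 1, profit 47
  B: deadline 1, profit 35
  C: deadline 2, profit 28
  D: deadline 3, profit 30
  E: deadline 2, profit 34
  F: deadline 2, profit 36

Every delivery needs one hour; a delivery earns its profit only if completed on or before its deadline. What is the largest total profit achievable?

113

Sort by profit descending; place each in the latest free slot ≤ its deadline.
By profit: A(d1,47), F(d2,36), B(d1,35), E(d2,34), D(d3,30), C(d2,28)
A→slot 1; F→slot 2; B skipped; E skipped; D→slot 3; C skipped.
Profit = 47 + 36 + 30 = 113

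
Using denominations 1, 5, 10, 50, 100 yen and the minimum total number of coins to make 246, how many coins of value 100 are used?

2

246 = 2×100 + 4×10 + 1×5 + 1×1
Count of 100: 2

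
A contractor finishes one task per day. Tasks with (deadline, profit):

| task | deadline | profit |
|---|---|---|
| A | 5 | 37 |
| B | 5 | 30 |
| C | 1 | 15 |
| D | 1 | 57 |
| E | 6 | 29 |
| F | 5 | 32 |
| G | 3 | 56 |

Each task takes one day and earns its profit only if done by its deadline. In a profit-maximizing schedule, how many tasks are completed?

6

Profit order: D=57 G=56 A=37 F=32 B=30 E=29 C=15
Assign: D→slot 1, G→slot 3, A→slot 5, F→slot 4, B→slot 2, E→slot 6, C skipped.
Slots: [1:D] [2:B] [3:G] [4:F] [5:A] [6:E]
6 of 7 scheduled.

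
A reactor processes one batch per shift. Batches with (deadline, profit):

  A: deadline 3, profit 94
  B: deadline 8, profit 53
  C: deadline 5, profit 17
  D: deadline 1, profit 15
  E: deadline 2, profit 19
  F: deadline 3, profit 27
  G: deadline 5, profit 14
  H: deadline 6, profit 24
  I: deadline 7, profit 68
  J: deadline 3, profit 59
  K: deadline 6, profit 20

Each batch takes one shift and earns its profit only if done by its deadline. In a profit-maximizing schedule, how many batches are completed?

Sort by profit descending; place each in the latest free slot ≤ its deadline.
Profit order: A=94 I=68 J=59 B=53 F=27 H=24 K=20 E=19 C=17 D=15 G=14
Assign: A→slot 3, I→slot 7, J→slot 2, B→slot 8, F→slot 1, H→slot 6, K→slot 5, E skipped, C→slot 4, D skipped, G skipped.
Slots: [1:F] [2:J] [3:A] [4:C] [5:K] [6:H] [7:I] [8:B]
8 of 11 scheduled.

8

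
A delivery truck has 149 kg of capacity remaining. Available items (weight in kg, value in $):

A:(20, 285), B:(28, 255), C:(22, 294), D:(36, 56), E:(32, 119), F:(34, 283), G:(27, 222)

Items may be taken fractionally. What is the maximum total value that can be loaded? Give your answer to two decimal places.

Greedy by value/weight ratio, highest first.
Order: A (285/20=14.25) > C (294/22=13.36) > B (255/28=9.11) > F (283/34=8.32) > G (222/27=8.22) > E (119/32=3.72) > D (56/36=1.56)
Fill: take A (20 @ 285) → take C (22 @ 294) → take B (28 @ 255) → take F (34 @ 283) → take G (27 @ 222) → take 18/32 of E → 66.94; 149/149 used.
Total value = 1405.94

1405.94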